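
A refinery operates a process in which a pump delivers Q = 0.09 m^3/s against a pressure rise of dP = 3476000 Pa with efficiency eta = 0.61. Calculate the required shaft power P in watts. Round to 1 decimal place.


P = Q * dP / eta
P = 0.09 * 3476000 / 0.61
P = 312840.0 / 0.61
P = 512852.5 W


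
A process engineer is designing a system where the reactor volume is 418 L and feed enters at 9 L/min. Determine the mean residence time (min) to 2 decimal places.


tau = V / v0
tau = 418 / 9
tau = 46.44 min


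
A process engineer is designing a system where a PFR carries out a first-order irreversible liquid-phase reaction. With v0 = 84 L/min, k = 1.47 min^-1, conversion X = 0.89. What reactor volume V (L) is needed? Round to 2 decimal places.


V = (v0/k) * ln(1/(1-X))
V = (84/1.47) * ln(1/(1-0.89))
V = 57.142857 * ln(9.090909)
V = 57.142857 * 2.207275
V = 126.13 L


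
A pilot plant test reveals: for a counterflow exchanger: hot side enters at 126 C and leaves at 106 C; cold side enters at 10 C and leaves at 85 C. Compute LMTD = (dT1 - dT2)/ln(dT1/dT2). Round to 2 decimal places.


dT1 = Th_in - Tc_out = 126 - 85 = 41
dT2 = Th_out - Tc_in = 106 - 10 = 96
LMTD = (dT1 - dT2) / ln(dT1/dT2)
LMTD = (41 - 96) / ln(41/96)
LMTD = 64.65 K


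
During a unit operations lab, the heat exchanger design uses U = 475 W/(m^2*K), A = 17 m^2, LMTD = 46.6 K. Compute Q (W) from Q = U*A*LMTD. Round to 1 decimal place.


Q = U * A * LMTD
Q = 475 * 17 * 46.6
Q = 376295.0 W


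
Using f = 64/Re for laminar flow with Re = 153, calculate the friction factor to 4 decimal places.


f = 64 / Re
f = 64 / 153
f = 0.4183


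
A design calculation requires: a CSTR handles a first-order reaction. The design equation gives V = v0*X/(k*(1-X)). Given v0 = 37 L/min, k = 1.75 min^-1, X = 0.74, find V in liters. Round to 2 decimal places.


V = v0 * X / (k * (1 - X))
V = 37 * 0.74 / (1.75 * (1 - 0.74))
V = 27.38 / (1.75 * 0.26)
V = 27.38 / 0.455
V = 60.18 L


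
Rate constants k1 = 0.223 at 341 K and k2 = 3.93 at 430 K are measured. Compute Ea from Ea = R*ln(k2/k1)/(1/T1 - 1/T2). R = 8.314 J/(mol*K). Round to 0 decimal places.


Ea = R * ln(k2/k1) / (1/T1 - 1/T2)
ln(k2/k1) = ln(3.93/0.223) = 2.8692229
1/T1 - 1/T2 = 1/341 - 1/430 = 0.000606969924
Ea = 8.314 * 2.8692229 / 0.000606969924
Ea = 39301 J/mol


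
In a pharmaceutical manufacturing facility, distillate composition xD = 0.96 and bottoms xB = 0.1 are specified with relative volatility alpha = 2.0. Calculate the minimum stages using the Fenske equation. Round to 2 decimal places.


N_min = ln((xD*(1-xB))/(xB*(1-xD))) / ln(alpha)
Numerator inside ln: 0.864 / 0.004 = 216.0
ln(216.0) = 5.375278
ln(alpha) = ln(2.0) = 0.693147
N_min = 5.375278 / 0.693147 = 7.75


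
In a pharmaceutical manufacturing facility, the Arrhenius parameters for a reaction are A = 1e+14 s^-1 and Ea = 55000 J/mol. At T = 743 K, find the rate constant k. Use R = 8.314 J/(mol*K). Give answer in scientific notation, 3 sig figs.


k = A * exp(-Ea/(R*T))
k = 1e+14 * exp(-55000 / (8.314 * 743))
k = 1e+14 * exp(-8.903563)
k = 1.36e+10


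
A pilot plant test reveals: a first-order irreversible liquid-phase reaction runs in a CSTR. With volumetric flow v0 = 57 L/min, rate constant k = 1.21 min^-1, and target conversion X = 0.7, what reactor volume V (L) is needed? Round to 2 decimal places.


V = v0 * X / (k * (1 - X))
V = 57 * 0.7 / (1.21 * (1 - 0.7))
V = 39.9 / (1.21 * 0.3)
V = 39.9 / 0.363
V = 109.92 L


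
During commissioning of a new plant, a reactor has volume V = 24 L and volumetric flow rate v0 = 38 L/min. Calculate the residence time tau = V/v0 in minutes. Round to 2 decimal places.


tau = V / v0
tau = 24 / 38
tau = 0.63 min


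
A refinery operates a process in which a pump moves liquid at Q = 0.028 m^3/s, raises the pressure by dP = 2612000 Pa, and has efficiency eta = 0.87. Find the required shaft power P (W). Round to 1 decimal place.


P = Q * dP / eta
P = 0.028 * 2612000 / 0.87
P = 73136.0 / 0.87
P = 84064.4 W


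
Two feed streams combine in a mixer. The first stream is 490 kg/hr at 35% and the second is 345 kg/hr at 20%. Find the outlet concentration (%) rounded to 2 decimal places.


Mass balance on solute: F1*x1 + F2*x2 = F3*x3
F3 = F1 + F2 = 490 + 345 = 835 kg/hr
x3 = (F1*x1 + F2*x2)/F3
x3 = (490*0.35 + 345*0.2) / 835
x3 = 28.80%


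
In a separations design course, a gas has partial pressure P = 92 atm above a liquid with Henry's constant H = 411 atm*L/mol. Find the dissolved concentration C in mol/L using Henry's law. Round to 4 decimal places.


C = P / H
C = 92 / 411
C = 0.2238 mol/L


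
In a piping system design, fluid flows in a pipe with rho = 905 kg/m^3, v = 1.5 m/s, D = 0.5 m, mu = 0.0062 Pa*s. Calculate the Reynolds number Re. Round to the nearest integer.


Re = rho * v * D / mu
Re = 905 * 1.5 * 0.5 / 0.0062
Re = 678.75 / 0.0062
Re = 109476


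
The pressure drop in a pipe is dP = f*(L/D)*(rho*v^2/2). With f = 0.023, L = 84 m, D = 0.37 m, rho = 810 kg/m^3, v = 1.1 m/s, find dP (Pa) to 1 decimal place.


dP = f * (L/D) * (rho*v^2/2)
dP = 0.023 * (84/0.37) * (810*1.1^2/2)
L/D = 227.02702703
rho*v^2/2 = 810*1.21/2 = 490.05
dP = 0.023 * 227.02702703 * 490.05
dP = 2558.9 Pa


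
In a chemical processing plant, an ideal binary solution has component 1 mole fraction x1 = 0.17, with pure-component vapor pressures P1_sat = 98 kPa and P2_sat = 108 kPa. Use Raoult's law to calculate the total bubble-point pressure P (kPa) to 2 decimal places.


P = x1*P1_sat + x2*P2_sat
x2 = 1 - x1 = 1 - 0.17 = 0.83
P = 0.17*98 + 0.83*108
P = 16.66 + 89.64
P = 106.30 kPa


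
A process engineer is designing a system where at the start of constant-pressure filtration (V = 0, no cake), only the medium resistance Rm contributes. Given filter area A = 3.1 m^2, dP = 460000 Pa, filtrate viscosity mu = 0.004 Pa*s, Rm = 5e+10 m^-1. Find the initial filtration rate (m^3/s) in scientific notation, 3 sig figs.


rate = A * dP / (mu * Rm)
rate = 3.1 * 460000 / (0.004 * 5e+10)
rate = 1426000.0 / 2.000e+08
rate = 7.13e-03 m^3/s


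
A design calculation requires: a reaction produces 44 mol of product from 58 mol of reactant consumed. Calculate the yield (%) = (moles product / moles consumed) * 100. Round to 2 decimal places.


Yield = (moles product / moles consumed) * 100%
Yield = (44 / 58) * 100
Yield = 0.7586 * 100
Yield = 75.86%


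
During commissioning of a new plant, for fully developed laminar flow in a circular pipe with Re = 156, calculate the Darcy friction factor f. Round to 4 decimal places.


f = 64 / Re
f = 64 / 156
f = 0.4103


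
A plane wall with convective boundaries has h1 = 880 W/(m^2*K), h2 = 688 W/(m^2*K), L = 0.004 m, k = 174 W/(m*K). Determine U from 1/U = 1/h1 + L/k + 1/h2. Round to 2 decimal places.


1/U = 1/h1 + L/k + 1/h2
1/U = 1/880 + 0.004/174 + 1/688
1/U = 0.0011363636 + 2.29885e-05 + 0.0014534884
1/U = 0.0026128405
U = 382.73 W/(m^2*K)


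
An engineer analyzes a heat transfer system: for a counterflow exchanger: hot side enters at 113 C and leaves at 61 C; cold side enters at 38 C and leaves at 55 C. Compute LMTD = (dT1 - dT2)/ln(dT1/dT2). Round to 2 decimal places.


dT1 = Th_in - Tc_out = 113 - 55 = 58
dT2 = Th_out - Tc_in = 61 - 38 = 23
LMTD = (dT1 - dT2) / ln(dT1/dT2)
LMTD = (58 - 23) / ln(58/23)
LMTD = 37.84 K


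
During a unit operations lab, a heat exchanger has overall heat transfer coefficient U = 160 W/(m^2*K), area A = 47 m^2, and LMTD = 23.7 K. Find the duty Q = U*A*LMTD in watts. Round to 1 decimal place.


Q = U * A * LMTD
Q = 160 * 47 * 23.7
Q = 178224.0 W


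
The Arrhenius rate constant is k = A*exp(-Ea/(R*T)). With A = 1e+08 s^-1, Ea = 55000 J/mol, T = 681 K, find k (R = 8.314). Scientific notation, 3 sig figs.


k = A * exp(-Ea/(R*T))
k = 1e+08 * exp(-55000 / (8.314 * 681))
k = 1e+08 * exp(-9.714167)
k = 6.04e+03


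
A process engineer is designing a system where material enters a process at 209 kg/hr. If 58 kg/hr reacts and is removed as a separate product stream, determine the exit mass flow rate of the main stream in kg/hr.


Steady-state mass balance on the main outlet: F_out = F_in - F_removed
F_out = 209 - 58
F_out = 151 kg/hr


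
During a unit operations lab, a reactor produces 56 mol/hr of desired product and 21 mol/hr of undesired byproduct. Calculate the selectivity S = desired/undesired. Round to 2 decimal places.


S = desired product rate / undesired product rate
S = 56 / 21
S = 2.67


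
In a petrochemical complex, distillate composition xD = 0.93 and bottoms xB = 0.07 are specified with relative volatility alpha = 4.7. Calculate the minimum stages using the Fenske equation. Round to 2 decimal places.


N_min = ln((xD*(1-xB))/(xB*(1-xD))) / ln(alpha)
Numerator inside ln: 0.8649 / 0.0049 = 176.510204
ln(176.510204) = 5.173379
ln(alpha) = ln(4.7) = 1.547563
N_min = 5.173379 / 1.547563 = 3.34


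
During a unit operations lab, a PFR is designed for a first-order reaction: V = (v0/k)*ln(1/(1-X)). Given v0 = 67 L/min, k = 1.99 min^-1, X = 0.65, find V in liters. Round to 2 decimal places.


V = (v0/k) * ln(1/(1-X))
V = (67/1.99) * ln(1/(1-0.65))
V = 33.668342 * ln(2.857143)
V = 33.668342 * 1.049822
V = 35.35 L


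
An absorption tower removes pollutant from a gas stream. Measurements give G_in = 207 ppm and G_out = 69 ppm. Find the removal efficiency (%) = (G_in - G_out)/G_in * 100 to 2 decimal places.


Efficiency = (G_in - G_out) / G_in * 100%
Efficiency = (207 - 69) / 207 * 100
Efficiency = 138 / 207 * 100
Efficiency = 66.67%


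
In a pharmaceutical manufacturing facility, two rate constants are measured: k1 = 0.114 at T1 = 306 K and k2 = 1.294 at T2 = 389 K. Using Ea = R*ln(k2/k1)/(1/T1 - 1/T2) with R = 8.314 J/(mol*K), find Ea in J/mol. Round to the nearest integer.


Ea = R * ln(k2/k1) / (1/T1 - 1/T2)
ln(k2/k1) = ln(1.294/0.114) = 2.429295
1/T1 - 1/T2 = 1/306 - 1/389 = 0.000697279769
Ea = 8.314 * 2.429295 / 0.000697279769
Ea = 28966 J/mol


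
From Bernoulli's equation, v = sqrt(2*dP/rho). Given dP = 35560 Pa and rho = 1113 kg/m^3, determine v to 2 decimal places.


v = sqrt(2*dP/rho)
v = sqrt(2*35560/1113)
v = sqrt(63.899371)
v = 7.99 m/s


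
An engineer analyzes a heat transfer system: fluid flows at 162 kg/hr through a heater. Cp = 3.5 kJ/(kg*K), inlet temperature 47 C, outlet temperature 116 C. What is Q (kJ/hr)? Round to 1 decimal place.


Q = m_dot * Cp * (T2 - T1)
Q = 162 * 3.5 * (116 - 47)
Q = 162 * 3.5 * 69
Q = 39123.0 kJ/hr


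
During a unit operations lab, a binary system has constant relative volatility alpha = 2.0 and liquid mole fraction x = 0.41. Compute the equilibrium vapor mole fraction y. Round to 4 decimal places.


y = alpha*x / (1 + (alpha-1)*x)
y = 2.0*0.41 / (1 + (2.0-1)*0.41)
y = 0.82 / (1 + 0.41)
y = 0.82 / 1.41
y = 0.5816


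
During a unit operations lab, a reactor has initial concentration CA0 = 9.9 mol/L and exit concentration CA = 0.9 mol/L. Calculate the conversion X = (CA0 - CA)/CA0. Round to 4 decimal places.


X = (CA0 - CA) / CA0
X = (9.9 - 0.9) / 9.9
X = 9.0 / 9.9
X = 0.9091


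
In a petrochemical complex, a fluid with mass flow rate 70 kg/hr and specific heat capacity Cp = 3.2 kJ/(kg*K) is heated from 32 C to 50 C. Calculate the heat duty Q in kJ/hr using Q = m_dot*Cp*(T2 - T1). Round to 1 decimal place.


Q = m_dot * Cp * (T2 - T1)
Q = 70 * 3.2 * (50 - 32)
Q = 70 * 3.2 * 18
Q = 4032.0 kJ/hr


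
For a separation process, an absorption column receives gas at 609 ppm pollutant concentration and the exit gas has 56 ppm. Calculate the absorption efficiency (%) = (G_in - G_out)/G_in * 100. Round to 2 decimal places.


Efficiency = (G_in - G_out) / G_in * 100%
Efficiency = (609 - 56) / 609 * 100
Efficiency = 553 / 609 * 100
Efficiency = 90.80%


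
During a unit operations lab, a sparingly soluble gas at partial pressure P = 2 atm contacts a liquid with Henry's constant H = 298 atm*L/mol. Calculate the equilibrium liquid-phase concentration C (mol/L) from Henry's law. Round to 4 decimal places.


C = P / H
C = 2 / 298
C = 0.0067 mol/L


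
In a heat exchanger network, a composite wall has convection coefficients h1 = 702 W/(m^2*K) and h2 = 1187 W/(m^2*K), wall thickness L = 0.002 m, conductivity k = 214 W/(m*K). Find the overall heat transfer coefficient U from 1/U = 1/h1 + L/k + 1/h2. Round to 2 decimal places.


1/U = 1/h1 + L/k + 1/h2
1/U = 1/702 + 0.002/214 + 1/1187
1/U = 0.0014245014 + 9.3458e-06 + 0.00084246
1/U = 0.0022763072
U = 439.31 W/(m^2*K)


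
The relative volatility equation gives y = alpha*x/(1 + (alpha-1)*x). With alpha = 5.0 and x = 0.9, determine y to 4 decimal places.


y = alpha*x / (1 + (alpha-1)*x)
y = 5.0*0.9 / (1 + (5.0-1)*0.9)
y = 4.5 / (1 + 3.6)
y = 4.5 / 4.6
y = 0.9783


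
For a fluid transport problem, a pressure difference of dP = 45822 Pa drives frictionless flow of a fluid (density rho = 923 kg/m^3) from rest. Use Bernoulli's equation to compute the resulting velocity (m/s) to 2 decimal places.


v = sqrt(2*dP/rho)
v = sqrt(2*45822/923)
v = sqrt(99.289274)
v = 9.96 m/s


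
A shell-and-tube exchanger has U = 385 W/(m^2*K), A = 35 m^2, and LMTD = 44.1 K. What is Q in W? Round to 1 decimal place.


Q = U * A * LMTD
Q = 385 * 35 * 44.1
Q = 594247.5 W


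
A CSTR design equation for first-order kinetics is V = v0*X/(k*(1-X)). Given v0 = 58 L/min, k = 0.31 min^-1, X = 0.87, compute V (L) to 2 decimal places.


V = v0 * X / (k * (1 - X))
V = 58 * 0.87 / (0.31 * (1 - 0.87))
V = 50.46 / (0.31 * 0.13)
V = 50.46 / 0.0403
V = 1252.11 L


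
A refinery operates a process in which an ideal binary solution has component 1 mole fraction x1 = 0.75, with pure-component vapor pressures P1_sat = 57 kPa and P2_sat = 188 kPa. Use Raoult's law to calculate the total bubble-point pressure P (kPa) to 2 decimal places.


P = x1*P1_sat + x2*P2_sat
x2 = 1 - x1 = 1 - 0.75 = 0.25
P = 0.75*57 + 0.25*188
P = 42.75 + 47.0
P = 89.75 kPa


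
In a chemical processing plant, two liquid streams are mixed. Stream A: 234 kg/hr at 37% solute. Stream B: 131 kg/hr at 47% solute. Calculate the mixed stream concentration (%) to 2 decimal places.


Mass balance on solute: F1*x1 + F2*x2 = F3*x3
F3 = F1 + F2 = 234 + 131 = 365 kg/hr
x3 = (F1*x1 + F2*x2)/F3
x3 = (234*0.37 + 131*0.47) / 365
x3 = 40.59%


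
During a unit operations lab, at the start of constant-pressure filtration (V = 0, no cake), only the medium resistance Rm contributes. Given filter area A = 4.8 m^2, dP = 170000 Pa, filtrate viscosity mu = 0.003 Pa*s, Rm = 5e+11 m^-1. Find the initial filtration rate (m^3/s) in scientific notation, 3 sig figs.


rate = A * dP / (mu * Rm)
rate = 4.8 * 170000 / (0.003 * 5e+11)
rate = 816000.0 / 1.500e+09
rate = 5.44e-04 m^3/s


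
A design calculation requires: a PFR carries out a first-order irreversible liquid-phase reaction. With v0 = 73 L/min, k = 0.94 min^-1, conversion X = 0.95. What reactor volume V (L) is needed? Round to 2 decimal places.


V = (v0/k) * ln(1/(1-X))
V = (73/0.94) * ln(1/(1-0.95))
V = 77.659574 * ln(20.0)
V = 77.659574 * 2.995732
V = 232.65 L


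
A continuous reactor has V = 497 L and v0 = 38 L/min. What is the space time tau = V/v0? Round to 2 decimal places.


tau = V / v0
tau = 497 / 38
tau = 13.08 min


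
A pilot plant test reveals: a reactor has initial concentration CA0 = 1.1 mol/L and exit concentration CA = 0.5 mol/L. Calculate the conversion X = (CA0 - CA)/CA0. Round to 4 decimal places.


X = (CA0 - CA) / CA0
X = (1.1 - 0.5) / 1.1
X = 0.6 / 1.1
X = 0.5455


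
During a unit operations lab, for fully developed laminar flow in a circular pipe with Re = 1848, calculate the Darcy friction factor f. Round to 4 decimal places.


f = 64 / Re
f = 64 / 1848
f = 0.0346


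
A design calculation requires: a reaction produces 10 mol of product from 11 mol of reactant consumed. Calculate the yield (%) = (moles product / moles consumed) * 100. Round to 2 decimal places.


Yield = (moles product / moles consumed) * 100%
Yield = (10 / 11) * 100
Yield = 0.9091 * 100
Yield = 90.91%


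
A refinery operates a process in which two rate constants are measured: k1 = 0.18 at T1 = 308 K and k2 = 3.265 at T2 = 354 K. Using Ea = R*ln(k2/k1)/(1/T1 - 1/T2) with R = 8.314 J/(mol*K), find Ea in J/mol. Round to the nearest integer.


Ea = R * ln(k2/k1) / (1/T1 - 1/T2)
ln(k2/k1) = ln(3.265/0.18) = 2.8980582
1/T1 - 1/T2 = 1/308 - 1/354 = 0.00042189449
Ea = 8.314 * 2.8980582 / 0.00042189449
Ea = 57110 J/mol


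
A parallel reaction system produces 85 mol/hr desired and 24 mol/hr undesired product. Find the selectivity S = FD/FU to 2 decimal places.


S = desired product rate / undesired product rate
S = 85 / 24
S = 3.54


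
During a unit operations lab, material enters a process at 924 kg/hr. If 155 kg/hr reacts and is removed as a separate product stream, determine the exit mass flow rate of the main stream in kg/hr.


Steady-state mass balance on the main outlet: F_out = F_in - F_removed
F_out = 924 - 155
F_out = 769 kg/hr


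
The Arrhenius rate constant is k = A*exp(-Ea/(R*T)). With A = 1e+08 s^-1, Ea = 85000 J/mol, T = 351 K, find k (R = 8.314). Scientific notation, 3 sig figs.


k = A * exp(-Ea/(R*T))
k = 1e+08 * exp(-85000 / (8.314 * 351))
k = 1e+08 * exp(-29.127405)
k = 2.24e-05


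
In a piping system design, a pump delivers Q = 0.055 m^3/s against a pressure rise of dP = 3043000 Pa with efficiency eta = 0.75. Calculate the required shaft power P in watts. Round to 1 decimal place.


P = Q * dP / eta
P = 0.055 * 3043000 / 0.75
P = 167365.0 / 0.75
P = 223153.3 W


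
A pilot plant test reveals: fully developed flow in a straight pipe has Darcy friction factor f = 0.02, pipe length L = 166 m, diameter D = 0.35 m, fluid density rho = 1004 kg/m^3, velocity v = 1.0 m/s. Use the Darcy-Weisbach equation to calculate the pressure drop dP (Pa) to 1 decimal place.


dP = f * (L/D) * (rho*v^2/2)
dP = 0.02 * (166/0.35) * (1004*1.0^2/2)
L/D = 474.28571429
rho*v^2/2 = 1004*1.0/2 = 502.0
dP = 0.02 * 474.28571429 * 502.0
dP = 4761.8 Pa


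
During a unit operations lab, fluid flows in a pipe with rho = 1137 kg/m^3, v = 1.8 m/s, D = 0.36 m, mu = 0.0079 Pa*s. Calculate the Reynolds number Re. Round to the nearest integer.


Re = rho * v * D / mu
Re = 1137 * 1.8 * 0.36 / 0.0079
Re = 736.776 / 0.0079
Re = 93263


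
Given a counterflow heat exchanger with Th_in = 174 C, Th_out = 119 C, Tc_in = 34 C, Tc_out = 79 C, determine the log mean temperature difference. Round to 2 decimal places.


dT1 = Th_in - Tc_out = 174 - 79 = 95
dT2 = Th_out - Tc_in = 119 - 34 = 85
LMTD = (dT1 - dT2) / ln(dT1/dT2)
LMTD = (95 - 85) / ln(95/85)
LMTD = 89.91 K


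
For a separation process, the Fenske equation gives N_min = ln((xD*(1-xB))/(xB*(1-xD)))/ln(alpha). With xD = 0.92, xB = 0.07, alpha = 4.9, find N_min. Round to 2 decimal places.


N_min = ln((xD*(1-xB))/(xB*(1-xD))) / ln(alpha)
Numerator inside ln: 0.8556 / 0.0056 = 152.785714
ln(152.785714) = 5.029036
ln(alpha) = ln(4.9) = 1.589235
N_min = 5.029036 / 1.589235 = 3.16


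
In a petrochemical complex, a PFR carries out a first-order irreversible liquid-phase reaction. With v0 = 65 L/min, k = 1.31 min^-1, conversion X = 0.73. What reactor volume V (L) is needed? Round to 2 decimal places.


V = (v0/k) * ln(1/(1-X))
V = (65/1.31) * ln(1/(1-0.73))
V = 49.618321 * ln(3.703704)
V = 49.618321 * 1.309333
V = 64.97 L


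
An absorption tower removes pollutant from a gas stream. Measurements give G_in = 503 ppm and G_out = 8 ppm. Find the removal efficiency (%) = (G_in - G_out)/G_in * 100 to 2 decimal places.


Efficiency = (G_in - G_out) / G_in * 100%
Efficiency = (503 - 8) / 503 * 100
Efficiency = 495 / 503 * 100
Efficiency = 98.41%


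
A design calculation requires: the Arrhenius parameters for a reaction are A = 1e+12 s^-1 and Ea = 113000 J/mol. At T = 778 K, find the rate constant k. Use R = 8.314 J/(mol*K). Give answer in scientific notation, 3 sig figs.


k = A * exp(-Ea/(R*T))
k = 1e+12 * exp(-113000 / (8.314 * 778))
k = 1e+12 * exp(-17.469836)
k = 2.59e+04


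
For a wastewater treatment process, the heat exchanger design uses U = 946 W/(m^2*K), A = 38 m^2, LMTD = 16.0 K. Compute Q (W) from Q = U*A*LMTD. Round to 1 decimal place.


Q = U * A * LMTD
Q = 946 * 38 * 16.0
Q = 575168.0 W


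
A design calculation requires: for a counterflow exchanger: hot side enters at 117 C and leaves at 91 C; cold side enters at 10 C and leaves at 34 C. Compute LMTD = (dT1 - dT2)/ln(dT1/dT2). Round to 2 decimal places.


dT1 = Th_in - Tc_out = 117 - 34 = 83
dT2 = Th_out - Tc_in = 91 - 10 = 81
LMTD = (dT1 - dT2) / ln(dT1/dT2)
LMTD = (83 - 81) / ln(83/81)
LMTD = 82.00 K


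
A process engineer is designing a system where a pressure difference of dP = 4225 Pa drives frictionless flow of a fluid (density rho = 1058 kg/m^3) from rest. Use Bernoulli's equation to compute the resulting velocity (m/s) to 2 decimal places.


v = sqrt(2*dP/rho)
v = sqrt(2*4225/1058)
v = sqrt(7.986767)
v = 2.83 m/s


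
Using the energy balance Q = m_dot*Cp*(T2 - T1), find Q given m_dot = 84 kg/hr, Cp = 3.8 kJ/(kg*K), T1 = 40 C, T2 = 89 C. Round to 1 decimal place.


Q = m_dot * Cp * (T2 - T1)
Q = 84 * 3.8 * (89 - 40)
Q = 84 * 3.8 * 49
Q = 15640.8 kJ/hr


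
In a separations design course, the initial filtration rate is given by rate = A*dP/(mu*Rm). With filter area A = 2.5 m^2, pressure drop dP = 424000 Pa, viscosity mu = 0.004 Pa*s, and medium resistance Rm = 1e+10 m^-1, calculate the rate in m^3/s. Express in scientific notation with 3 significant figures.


rate = A * dP / (mu * Rm)
rate = 2.5 * 424000 / (0.004 * 1e+10)
rate = 1060000.0 / 4.000e+07
rate = 2.65e-02 m^3/s


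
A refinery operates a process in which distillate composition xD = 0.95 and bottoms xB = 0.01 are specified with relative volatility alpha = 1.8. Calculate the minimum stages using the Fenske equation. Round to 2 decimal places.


N_min = ln((xD*(1-xB))/(xB*(1-xD))) / ln(alpha)
Numerator inside ln: 0.9405 / 0.0005 = 1881.0
ln(1881.0) = 7.539559
ln(alpha) = ln(1.8) = 0.587787
N_min = 7.539559 / 0.587787 = 12.83


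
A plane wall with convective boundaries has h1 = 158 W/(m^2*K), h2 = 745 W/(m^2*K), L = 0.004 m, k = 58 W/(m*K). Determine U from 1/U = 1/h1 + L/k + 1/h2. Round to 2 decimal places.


1/U = 1/h1 + L/k + 1/h2
1/U = 1/158 + 0.004/58 + 1/745
1/U = 0.0063291139 + 6.89655e-05 + 0.0013422819
1/U = 0.0077403613
U = 129.19 W/(m^2*K)


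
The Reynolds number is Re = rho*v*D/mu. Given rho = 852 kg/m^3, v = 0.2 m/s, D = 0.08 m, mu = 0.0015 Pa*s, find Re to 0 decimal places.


Re = rho * v * D / mu
Re = 852 * 0.2 * 0.08 / 0.0015
Re = 13.632 / 0.0015
Re = 9088


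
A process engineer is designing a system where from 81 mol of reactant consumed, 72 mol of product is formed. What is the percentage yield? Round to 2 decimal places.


Yield = (moles product / moles consumed) * 100%
Yield = (72 / 81) * 100
Yield = 0.8889 * 100
Yield = 88.89%


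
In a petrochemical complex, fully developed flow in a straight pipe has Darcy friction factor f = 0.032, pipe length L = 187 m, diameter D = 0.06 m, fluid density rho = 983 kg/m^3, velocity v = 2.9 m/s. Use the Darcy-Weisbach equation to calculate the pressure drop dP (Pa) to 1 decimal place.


dP = f * (L/D) * (rho*v^2/2)
dP = 0.032 * (187/0.06) * (983*2.9^2/2)
L/D = 3116.66666667
rho*v^2/2 = 983*8.41/2 = 4133.515
dP = 0.032 * 3116.66666667 * 4133.515
dP = 412249.2 Pa


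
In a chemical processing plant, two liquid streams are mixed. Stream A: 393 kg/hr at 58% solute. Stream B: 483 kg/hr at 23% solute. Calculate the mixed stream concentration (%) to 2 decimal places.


Mass balance on solute: F1*x1 + F2*x2 = F3*x3
F3 = F1 + F2 = 393 + 483 = 876 kg/hr
x3 = (F1*x1 + F2*x2)/F3
x3 = (393*0.58 + 483*0.23) / 876
x3 = 38.70%


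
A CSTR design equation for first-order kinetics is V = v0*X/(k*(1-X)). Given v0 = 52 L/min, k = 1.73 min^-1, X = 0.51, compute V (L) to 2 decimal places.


V = v0 * X / (k * (1 - X))
V = 52 * 0.51 / (1.73 * (1 - 0.51))
V = 26.52 / (1.73 * 0.49)
V = 26.52 / 0.8477
V = 31.28 L


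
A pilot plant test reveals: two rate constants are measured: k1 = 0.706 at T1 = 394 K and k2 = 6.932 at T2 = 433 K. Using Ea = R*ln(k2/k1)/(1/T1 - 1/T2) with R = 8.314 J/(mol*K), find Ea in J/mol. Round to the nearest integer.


Ea = R * ln(k2/k1) / (1/T1 - 1/T2)
ln(k2/k1) = ln(6.932/0.706) = 2.2842884
1/T1 - 1/T2 = 1/394 - 1/433 = 0.000228602244
Ea = 8.314 * 2.2842884 / 0.000228602244
Ea = 83077 J/mol


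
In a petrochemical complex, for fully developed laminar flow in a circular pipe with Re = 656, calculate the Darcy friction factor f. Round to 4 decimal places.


f = 64 / Re
f = 64 / 656
f = 0.0976


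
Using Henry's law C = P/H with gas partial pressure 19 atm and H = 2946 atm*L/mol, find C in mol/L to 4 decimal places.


C = P / H
C = 19 / 2946
C = 0.0064 mol/L


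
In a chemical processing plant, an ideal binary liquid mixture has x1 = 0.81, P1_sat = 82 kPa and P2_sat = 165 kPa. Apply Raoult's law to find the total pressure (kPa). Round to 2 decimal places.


P = x1*P1_sat + x2*P2_sat
x2 = 1 - x1 = 1 - 0.81 = 0.19
P = 0.81*82 + 0.19*165
P = 66.42 + 31.35
P = 97.77 kPa


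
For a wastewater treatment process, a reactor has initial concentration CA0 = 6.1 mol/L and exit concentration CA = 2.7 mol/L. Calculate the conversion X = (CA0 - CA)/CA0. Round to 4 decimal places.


X = (CA0 - CA) / CA0
X = (6.1 - 2.7) / 6.1
X = 3.4 / 6.1
X = 0.5574


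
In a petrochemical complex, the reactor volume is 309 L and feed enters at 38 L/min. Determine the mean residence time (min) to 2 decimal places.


tau = V / v0
tau = 309 / 38
tau = 8.13 min


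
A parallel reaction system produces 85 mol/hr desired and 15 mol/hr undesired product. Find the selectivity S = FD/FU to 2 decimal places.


S = desired product rate / undesired product rate
S = 85 / 15
S = 5.67


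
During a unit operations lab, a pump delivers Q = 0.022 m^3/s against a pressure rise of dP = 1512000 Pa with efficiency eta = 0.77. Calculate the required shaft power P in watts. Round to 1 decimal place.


P = Q * dP / eta
P = 0.022 * 1512000 / 0.77
P = 33264.0 / 0.77
P = 43200.0 W


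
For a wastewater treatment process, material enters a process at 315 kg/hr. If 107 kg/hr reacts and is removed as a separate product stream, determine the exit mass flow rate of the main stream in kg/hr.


Steady-state mass balance on the main outlet: F_out = F_in - F_removed
F_out = 315 - 107
F_out = 208 kg/hr


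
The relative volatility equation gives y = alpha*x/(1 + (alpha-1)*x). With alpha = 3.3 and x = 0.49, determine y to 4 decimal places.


y = alpha*x / (1 + (alpha-1)*x)
y = 3.3*0.49 / (1 + (3.3-1)*0.49)
y = 1.617 / (1 + 1.127)
y = 1.617 / 2.127
y = 0.7602


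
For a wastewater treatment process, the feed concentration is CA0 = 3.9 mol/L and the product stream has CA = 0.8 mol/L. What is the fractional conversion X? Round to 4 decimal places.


X = (CA0 - CA) / CA0
X = (3.9 - 0.8) / 3.9
X = 3.1 / 3.9
X = 0.7949


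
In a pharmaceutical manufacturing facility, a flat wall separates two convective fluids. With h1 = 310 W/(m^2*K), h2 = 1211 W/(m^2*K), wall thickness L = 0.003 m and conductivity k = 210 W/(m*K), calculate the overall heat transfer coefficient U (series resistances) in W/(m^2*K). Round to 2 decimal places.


1/U = 1/h1 + L/k + 1/h2
1/U = 1/310 + 0.003/210 + 1/1211
1/U = 0.0032258065 + 1.42857e-05 + 0.0008257638
1/U = 0.004065856
U = 245.95 W/(m^2*K)


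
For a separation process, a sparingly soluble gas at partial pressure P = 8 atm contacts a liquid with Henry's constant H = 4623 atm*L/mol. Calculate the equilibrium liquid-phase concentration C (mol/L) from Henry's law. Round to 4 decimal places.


C = P / H
C = 8 / 4623
C = 0.0017 mol/L


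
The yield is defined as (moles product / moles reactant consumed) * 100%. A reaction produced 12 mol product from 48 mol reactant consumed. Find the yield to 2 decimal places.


Yield = (moles product / moles consumed) * 100%
Yield = (12 / 48) * 100
Yield = 0.25 * 100
Yield = 25.00%


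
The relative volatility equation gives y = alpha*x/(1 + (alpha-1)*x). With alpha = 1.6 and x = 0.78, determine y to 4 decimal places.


y = alpha*x / (1 + (alpha-1)*x)
y = 1.6*0.78 / (1 + (1.6-1)*0.78)
y = 1.248 / (1 + 0.468)
y = 1.248 / 1.468
y = 0.8501


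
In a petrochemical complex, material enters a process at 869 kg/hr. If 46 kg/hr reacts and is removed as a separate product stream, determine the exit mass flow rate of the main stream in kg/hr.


Steady-state mass balance on the main outlet: F_out = F_in - F_removed
F_out = 869 - 46
F_out = 823 kg/hr


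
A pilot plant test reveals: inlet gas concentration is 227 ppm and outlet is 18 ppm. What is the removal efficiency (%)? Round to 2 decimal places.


Efficiency = (G_in - G_out) / G_in * 100%
Efficiency = (227 - 18) / 227 * 100
Efficiency = 209 / 227 * 100
Efficiency = 92.07%


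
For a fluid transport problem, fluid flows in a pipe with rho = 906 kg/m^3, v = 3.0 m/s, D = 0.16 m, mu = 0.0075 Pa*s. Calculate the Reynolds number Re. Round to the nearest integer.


Re = rho * v * D / mu
Re = 906 * 3.0 * 0.16 / 0.0075
Re = 434.88 / 0.0075
Re = 57984


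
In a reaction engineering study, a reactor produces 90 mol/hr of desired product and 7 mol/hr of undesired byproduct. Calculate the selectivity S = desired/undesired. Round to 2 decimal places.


S = desired product rate / undesired product rate
S = 90 / 7
S = 12.86


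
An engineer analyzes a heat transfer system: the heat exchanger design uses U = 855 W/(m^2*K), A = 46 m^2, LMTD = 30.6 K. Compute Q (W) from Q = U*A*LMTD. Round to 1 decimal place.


Q = U * A * LMTD
Q = 855 * 46 * 30.6
Q = 1203498.0 W


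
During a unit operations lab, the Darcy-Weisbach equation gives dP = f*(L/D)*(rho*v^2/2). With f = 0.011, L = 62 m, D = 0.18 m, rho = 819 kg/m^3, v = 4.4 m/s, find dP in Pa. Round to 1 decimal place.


dP = f * (L/D) * (rho*v^2/2)
dP = 0.011 * (62/0.18) * (819*4.4^2/2)
L/D = 344.44444444
rho*v^2/2 = 819*19.36/2 = 7927.92
dP = 0.011 * 344.44444444 * 7927.92
dP = 30038.0 Pa


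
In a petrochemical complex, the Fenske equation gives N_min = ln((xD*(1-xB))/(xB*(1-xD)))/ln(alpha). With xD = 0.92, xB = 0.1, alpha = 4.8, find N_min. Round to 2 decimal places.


N_min = ln((xD*(1-xB))/(xB*(1-xD))) / ln(alpha)
Numerator inside ln: 0.828 / 0.008 = 103.5
ln(103.5) = 4.639572
ln(alpha) = ln(4.8) = 1.568616
N_min = 4.639572 / 1.568616 = 2.96


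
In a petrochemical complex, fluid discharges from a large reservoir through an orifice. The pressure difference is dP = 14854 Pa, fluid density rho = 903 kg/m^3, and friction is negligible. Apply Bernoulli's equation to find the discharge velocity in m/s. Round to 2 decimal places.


v = sqrt(2*dP/rho)
v = sqrt(2*14854/903)
v = sqrt(32.899225)
v = 5.74 m/s


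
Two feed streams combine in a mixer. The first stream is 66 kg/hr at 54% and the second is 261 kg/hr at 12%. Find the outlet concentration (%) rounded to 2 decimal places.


Mass balance on solute: F1*x1 + F2*x2 = F3*x3
F3 = F1 + F2 = 66 + 261 = 327 kg/hr
x3 = (F1*x1 + F2*x2)/F3
x3 = (66*0.54 + 261*0.12) / 327
x3 = 20.48%


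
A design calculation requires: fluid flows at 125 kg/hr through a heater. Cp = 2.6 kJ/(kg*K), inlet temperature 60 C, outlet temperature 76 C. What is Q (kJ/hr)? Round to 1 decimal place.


Q = m_dot * Cp * (T2 - T1)
Q = 125 * 2.6 * (76 - 60)
Q = 125 * 2.6 * 16
Q = 5200.0 kJ/hr


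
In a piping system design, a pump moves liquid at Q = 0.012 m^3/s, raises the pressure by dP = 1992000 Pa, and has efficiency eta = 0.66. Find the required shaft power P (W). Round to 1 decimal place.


P = Q * dP / eta
P = 0.012 * 1992000 / 0.66
P = 23904.0 / 0.66
P = 36218.2 W


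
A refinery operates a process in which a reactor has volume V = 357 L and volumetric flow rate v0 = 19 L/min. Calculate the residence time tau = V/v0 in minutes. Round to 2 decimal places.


tau = V / v0
tau = 357 / 19
tau = 18.79 min


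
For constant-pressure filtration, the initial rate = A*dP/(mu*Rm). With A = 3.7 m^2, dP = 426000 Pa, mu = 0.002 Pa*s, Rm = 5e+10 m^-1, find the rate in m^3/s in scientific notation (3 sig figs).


rate = A * dP / (mu * Rm)
rate = 3.7 * 426000 / (0.002 * 5e+10)
rate = 1576200.0 / 1.000e+08
rate = 1.58e-02 m^3/s


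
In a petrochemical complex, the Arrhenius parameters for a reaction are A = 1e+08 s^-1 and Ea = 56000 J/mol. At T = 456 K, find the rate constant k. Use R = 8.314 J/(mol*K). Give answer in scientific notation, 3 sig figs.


k = A * exp(-Ea/(R*T))
k = 1e+08 * exp(-56000 / (8.314 * 456))
k = 1e+08 * exp(-14.771111)
k = 3.85e+01


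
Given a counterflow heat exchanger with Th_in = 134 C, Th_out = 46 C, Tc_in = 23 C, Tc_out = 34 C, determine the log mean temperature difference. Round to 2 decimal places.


dT1 = Th_in - Tc_out = 134 - 34 = 100
dT2 = Th_out - Tc_in = 46 - 23 = 23
LMTD = (dT1 - dT2) / ln(dT1/dT2)
LMTD = (100 - 23) / ln(100/23)
LMTD = 52.39 K


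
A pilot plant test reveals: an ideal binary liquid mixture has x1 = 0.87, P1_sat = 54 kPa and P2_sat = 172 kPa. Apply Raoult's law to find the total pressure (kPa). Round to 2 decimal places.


P = x1*P1_sat + x2*P2_sat
x2 = 1 - x1 = 1 - 0.87 = 0.13
P = 0.87*54 + 0.13*172
P = 46.98 + 22.36
P = 69.34 kPa


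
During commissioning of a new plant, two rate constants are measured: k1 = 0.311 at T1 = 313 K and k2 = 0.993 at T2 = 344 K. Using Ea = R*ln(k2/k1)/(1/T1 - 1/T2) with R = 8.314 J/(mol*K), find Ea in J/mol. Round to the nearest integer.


Ea = R * ln(k2/k1) / (1/T1 - 1/T2)
ln(k2/k1) = ln(0.993/0.311) = 1.1609378
1/T1 - 1/T2 = 1/313 - 1/344 = 0.000287911435
Ea = 8.314 * 1.1609378 / 0.000287911435
Ea = 33524 J/mol


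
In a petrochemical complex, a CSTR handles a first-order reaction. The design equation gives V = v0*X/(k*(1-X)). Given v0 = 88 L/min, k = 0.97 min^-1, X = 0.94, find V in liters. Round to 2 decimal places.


V = v0 * X / (k * (1 - X))
V = 88 * 0.94 / (0.97 * (1 - 0.94))
V = 82.72 / (0.97 * 0.06)
V = 82.72 / 0.0582
V = 1421.31 L


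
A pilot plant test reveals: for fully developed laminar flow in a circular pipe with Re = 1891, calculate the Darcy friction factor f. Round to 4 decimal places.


f = 64 / Re
f = 64 / 1891
f = 0.0338


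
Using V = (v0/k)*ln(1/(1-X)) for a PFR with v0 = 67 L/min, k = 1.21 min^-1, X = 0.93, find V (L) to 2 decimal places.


V = (v0/k) * ln(1/(1-X))
V = (67/1.21) * ln(1/(1-0.93))
V = 55.371901 * ln(14.285714)
V = 55.371901 * 2.65926
V = 147.25 L


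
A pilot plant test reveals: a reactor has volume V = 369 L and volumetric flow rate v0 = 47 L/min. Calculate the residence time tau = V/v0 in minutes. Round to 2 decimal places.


tau = V / v0
tau = 369 / 47
tau = 7.85 min


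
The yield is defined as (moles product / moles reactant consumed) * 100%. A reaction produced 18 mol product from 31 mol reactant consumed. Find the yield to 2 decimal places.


Yield = (moles product / moles consumed) * 100%
Yield = (18 / 31) * 100
Yield = 0.5806 * 100
Yield = 58.06%


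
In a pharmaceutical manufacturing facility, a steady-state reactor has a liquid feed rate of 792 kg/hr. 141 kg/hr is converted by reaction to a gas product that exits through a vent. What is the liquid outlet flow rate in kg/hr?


Steady-state mass balance on the main outlet: F_out = F_in - F_removed
F_out = 792 - 141
F_out = 651 kg/hr


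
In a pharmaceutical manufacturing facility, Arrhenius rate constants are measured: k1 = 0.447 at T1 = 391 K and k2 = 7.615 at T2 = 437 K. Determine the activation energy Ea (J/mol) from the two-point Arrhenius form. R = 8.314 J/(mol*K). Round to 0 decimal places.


Ea = R * ln(k2/k1) / (1/T1 - 1/T2)
ln(k2/k1) = ln(7.615/0.447) = 2.8353167
1/T1 - 1/T2 = 1/391 - 1/437 = 0.000269215238
Ea = 8.314 * 2.8353167 / 0.000269215238
Ea = 87561 J/mol


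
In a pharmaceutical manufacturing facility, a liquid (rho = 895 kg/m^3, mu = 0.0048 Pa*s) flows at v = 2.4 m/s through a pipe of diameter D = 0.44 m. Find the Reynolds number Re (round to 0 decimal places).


Re = rho * v * D / mu
Re = 895 * 2.4 * 0.44 / 0.0048
Re = 945.12 / 0.0048
Re = 196900


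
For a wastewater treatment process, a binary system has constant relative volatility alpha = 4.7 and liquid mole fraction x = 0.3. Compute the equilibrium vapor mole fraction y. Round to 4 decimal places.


y = alpha*x / (1 + (alpha-1)*x)
y = 4.7*0.3 / (1 + (4.7-1)*0.3)
y = 1.41 / (1 + 1.11)
y = 1.41 / 2.11
y = 0.6682


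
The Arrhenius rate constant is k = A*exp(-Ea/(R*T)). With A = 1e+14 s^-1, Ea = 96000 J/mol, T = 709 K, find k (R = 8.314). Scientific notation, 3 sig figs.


k = A * exp(-Ea/(R*T))
k = 1e+14 * exp(-96000 / (8.314 * 709))
k = 1e+14 * exp(-16.286021)
k = 8.45e+06


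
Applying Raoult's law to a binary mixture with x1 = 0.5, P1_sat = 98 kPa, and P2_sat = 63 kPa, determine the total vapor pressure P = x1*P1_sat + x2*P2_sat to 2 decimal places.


P = x1*P1_sat + x2*P2_sat
x2 = 1 - x1 = 1 - 0.5 = 0.5
P = 0.5*98 + 0.5*63
P = 49.0 + 31.5
P = 80.50 kPa


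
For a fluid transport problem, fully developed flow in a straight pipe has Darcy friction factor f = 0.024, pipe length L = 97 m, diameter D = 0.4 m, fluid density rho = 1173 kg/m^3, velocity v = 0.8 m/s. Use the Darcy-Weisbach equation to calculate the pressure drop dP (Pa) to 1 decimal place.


dP = f * (L/D) * (rho*v^2/2)
dP = 0.024 * (97/0.4) * (1173*0.8^2/2)
L/D = 242.5
rho*v^2/2 = 1173*0.64/2 = 375.36
dP = 0.024 * 242.5 * 375.36
dP = 2184.6 Pa


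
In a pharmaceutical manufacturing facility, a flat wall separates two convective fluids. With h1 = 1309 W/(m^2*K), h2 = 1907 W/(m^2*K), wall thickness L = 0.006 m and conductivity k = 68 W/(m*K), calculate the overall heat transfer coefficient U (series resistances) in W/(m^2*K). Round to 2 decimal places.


1/U = 1/h1 + L/k + 1/h2
1/U = 1/1309 + 0.006/68 + 1/1907
1/U = 0.0007639419 + 8.82353e-05 + 0.0005243838
1/U = 0.001376561
U = 726.45 W/(m^2*K)


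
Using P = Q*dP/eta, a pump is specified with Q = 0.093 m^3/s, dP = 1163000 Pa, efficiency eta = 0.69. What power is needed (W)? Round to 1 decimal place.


P = Q * dP / eta
P = 0.093 * 1163000 / 0.69
P = 108159.0 / 0.69
P = 156752.2 W


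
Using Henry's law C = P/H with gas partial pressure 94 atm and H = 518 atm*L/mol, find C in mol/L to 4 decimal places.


C = P / H
C = 94 / 518
C = 0.1815 mol/L


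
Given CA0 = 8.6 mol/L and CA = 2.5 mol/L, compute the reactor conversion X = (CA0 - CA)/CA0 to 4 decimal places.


X = (CA0 - CA) / CA0
X = (8.6 - 2.5) / 8.6
X = 6.1 / 8.6
X = 0.7093


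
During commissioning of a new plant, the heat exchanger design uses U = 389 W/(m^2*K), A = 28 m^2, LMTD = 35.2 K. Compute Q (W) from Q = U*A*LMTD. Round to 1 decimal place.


Q = U * A * LMTD
Q = 389 * 28 * 35.2
Q = 383398.4 W


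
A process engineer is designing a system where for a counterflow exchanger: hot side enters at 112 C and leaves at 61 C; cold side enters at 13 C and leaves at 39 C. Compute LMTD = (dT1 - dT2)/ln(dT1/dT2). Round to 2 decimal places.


dT1 = Th_in - Tc_out = 112 - 39 = 73
dT2 = Th_out - Tc_in = 61 - 13 = 48
LMTD = (dT1 - dT2) / ln(dT1/dT2)
LMTD = (73 - 48) / ln(73/48)
LMTD = 59.63 K


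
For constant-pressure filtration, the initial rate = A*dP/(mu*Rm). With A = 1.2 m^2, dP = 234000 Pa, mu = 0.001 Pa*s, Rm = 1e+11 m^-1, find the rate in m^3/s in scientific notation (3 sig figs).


rate = A * dP / (mu * Rm)
rate = 1.2 * 234000 / (0.001 * 1e+11)
rate = 280800.0 / 1.000e+08
rate = 2.81e-03 m^3/s


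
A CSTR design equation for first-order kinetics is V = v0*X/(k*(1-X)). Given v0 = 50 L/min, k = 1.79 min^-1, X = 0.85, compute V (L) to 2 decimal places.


V = v0 * X / (k * (1 - X))
V = 50 * 0.85 / (1.79 * (1 - 0.85))
V = 42.5 / (1.79 * 0.15)
V = 42.5 / 0.2685
V = 158.29 L
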